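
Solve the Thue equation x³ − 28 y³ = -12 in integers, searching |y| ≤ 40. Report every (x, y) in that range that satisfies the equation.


The equation is x³ - 28y³ = -12. For fixed y, x³ = 28·y³ − 12, so a solution requires the RHS to be a perfect cube.
Strategy: iterate y from -40 to 40, compute RHS = 28·y³ − 12, and check whether it is a (positive or negative) perfect cube.
Check small values of y:
  y = 0: RHS = -12 is not a perfect cube.
  y = 1: RHS = 16 is not a perfect cube.
  y = -1: RHS = -40 is not a perfect cube.
  y = 2: RHS = 212 is not a perfect cube.
  y = -2: RHS = -236 is not a perfect cube.
  y = 3: RHS = 744 is not a perfect cube.
  y = -3: RHS = -768 is not a perfect cube.
Continuing the search up to |y| = 40 finds no solutions either.
No (x, y) in the scanned range satisfies the equation.

No integer solutions with |y| ≤ 40.


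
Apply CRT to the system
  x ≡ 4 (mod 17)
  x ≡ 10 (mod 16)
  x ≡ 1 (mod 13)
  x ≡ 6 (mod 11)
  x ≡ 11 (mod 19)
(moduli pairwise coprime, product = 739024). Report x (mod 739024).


Product of moduli M = 17 · 16 · 13 · 11 · 19 = 739024.
Merge one congruence at a time:
  Start: x ≡ 4 (mod 17).
  Combine with x ≡ 10 (mod 16); new modulus lcm = 272.
    Write x = 4 + 17·t and substitute into x ≡ 10 (mod 16): 17·t ≡ 10 − 4 = 6 (mod 16).
    Reduce coefficients mod 16: 1·t ≡ 6 (mod 16).
    So t ≡ 6 (mod 16).
    Then x = 4 + 17·6 = 106, valid modulo lcm(17, 16) = 272: x ≡ 106 (mod 272).
  Combine with x ≡ 1 (mod 13); new modulus lcm = 3536.
    Write x = 106 + 272·t and substitute into x ≡ 1 (mod 13): 272·t ≡ 1 − 106 = -105 (mod 13).
    Reduce coefficients mod 13: 12·t ≡ 12 (mod 13).
    The inverse of 12 mod 13 is 12 (since 12·12 = 144 = 11·13 + 1), so t ≡ 12·12 = 144 ≡ 1 (mod 13).
    Then x = 106 + 272·1 = 378, valid modulo lcm(272, 13) = 3536: x ≡ 378 (mod 3536).
  Combine with x ≡ 6 (mod 11); new modulus lcm = 38896.
    Write x = 378 + 3536·t and substitute into x ≡ 6 (mod 11): 3536·t ≡ 6 − 378 = -372 (mod 11).
    Reduce coefficients mod 11: 5·t ≡ 2 (mod 11).
    The inverse of 5 mod 11 is 9 (since 5·9 = 45 = 4·11 + 1), so t ≡ 9·2 = 18 ≡ 7 (mod 11).
    Then x = 378 + 3536·7 = 25130, valid modulo lcm(3536, 11) = 38896: x ≡ 25130 (mod 38896).
  Combine with x ≡ 11 (mod 19); new modulus lcm = 739024.
    Write x = 25130 + 38896·t and substitute into x ≡ 11 (mod 19): 38896·t ≡ 11 − 25130 = -25119 (mod 19).
    Reduce coefficients mod 19: 3·t ≡ 18 (mod 19).
    The inverse of 3 mod 19 is 13 (since 3·13 = 39 = 2·19 + 1), so t ≡ 13·18 = 234 ≡ 6 (mod 19).
    Then x = 25130 + 38896·6 = 258506, valid modulo lcm(38896, 19) = 739024: x ≡ 258506 (mod 739024).
Verify against each original: 258506 mod 17 = 4, 258506 mod 16 = 10, 258506 mod 13 = 1, 258506 mod 11 = 6, 258506 mod 19 = 11.

x ≡ 258506 (mod 739024).


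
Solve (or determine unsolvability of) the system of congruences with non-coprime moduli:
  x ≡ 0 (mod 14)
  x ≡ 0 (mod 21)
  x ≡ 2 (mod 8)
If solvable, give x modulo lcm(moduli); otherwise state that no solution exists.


Moduli 14, 21, 8 are not pairwise coprime, so CRT works modulo lcm(m_i) when all pairwise compatibility conditions hold.
Pairwise compatibility: gcd(m_i, m_j) must divide a_i - a_j for every pair.
Merge one congruence at a time:
  Start: x ≡ 0 (mod 14).
  Combine with x ≡ 0 (mod 21): gcd(14, 21) = 7; 0 - 0 = 0, which IS divisible by 7, so compatible.
    Write x = 0 + 14·t and substitute into x ≡ 0 (mod 21): 14·t ≡ 0 − 0 = 0 (mod 21).
    Divide the congruence (and modulus) by g = 7: 2·t ≡ 0 (mod 3).
    The inverse of 2 mod 3 is 2 (since 2·2 = 4 = 1·3 + 1), so t ≡ 2·0 = 0 ≡ 0 (mod 3).
    Then x = 0 + 14·0 = 0, valid modulo lcm(14, 21) = 42: x ≡ 0 (mod 42).
  Combine with x ≡ 2 (mod 8): gcd(42, 8) = 2; 2 - 0 = 2, which IS divisible by 2, so compatible.
    Write x = 0 + 42·t and substitute into x ≡ 2 (mod 8): 42·t ≡ 2 − 0 = 2 (mod 8).
    Divide the congruence (and modulus) by g = 2: 21·t ≡ 1 (mod 4).
    Reduce coefficients mod 4: 1·t ≡ 1 (mod 4).
    So t ≡ 1 (mod 4).
    Then x = 0 + 42·1 = 42, valid modulo lcm(42, 8) = 168: x ≡ 42 (mod 168).
Verify: 42 mod 14 = 0, 42 mod 21 = 0, 42 mod 8 = 2.

x ≡ 42 (mod 168).


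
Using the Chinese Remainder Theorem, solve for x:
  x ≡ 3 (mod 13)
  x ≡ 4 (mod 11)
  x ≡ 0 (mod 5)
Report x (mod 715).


Moduli 13, 11, 5 are pairwise coprime; by CRT there is a unique solution modulo M = 13 · 11 · 5 = 715.
Solve pairwise, accumulating the modulus:
  Start with x ≡ 3 (mod 13).
  Combine with x ≡ 4 (mod 11): since gcd(13, 11) = 1, we get a unique residue mod 143.
    Write x = 3 + 13·t and substitute into x ≡ 4 (mod 11): 13·t ≡ 4 − 3 = 1 (mod 11).
    Reduce coefficients mod 11: 2·t ≡ 1 (mod 11).
    The inverse of 2 mod 11 is 6 (since 2·6 = 12 = 1·11 + 1), so t ≡ 6·1 = 6 ≡ 6 (mod 11).
    Then x = 3 + 13·6 = 81, valid modulo lcm(13, 11) = 143: x ≡ 81 (mod 143).
  Combine with x ≡ 0 (mod 5): since gcd(143, 5) = 1, we get a unique residue mod 715.
    Write x = 81 + 143·t and substitute into x ≡ 0 (mod 5): 143·t ≡ 0 − 81 = -81 (mod 5).
    Reduce coefficients mod 5: 3·t ≡ 4 (mod 5).
    The inverse of 3 mod 5 is 2 (since 3·2 = 6 = 1·5 + 1), so t ≡ 2·4 = 8 ≡ 3 (mod 5).
    Then x = 81 + 143·3 = 510, valid modulo lcm(143, 5) = 715: x ≡ 510 (mod 715).
Verify: 510 mod 13 = 3 ✓, 510 mod 11 = 4 ✓, 510 mod 5 = 0 ✓.

x ≡ 510 (mod 715).


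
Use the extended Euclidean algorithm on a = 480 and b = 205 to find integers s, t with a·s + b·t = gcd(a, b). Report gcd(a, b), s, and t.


Euclidean algorithm on (480, 205) — divide until remainder is 0:
  480 = 2 · 205 + 70
  205 = 2 · 70 + 65
  70 = 1 · 65 + 5
  65 = 13 · 5 + 0
gcd(480, 205) = 5.
Track Bezout coefficients alongside the remainders: start with r₀ = 480 = a·1 + b·0 (s = 1, t = 0) and r₁ = 205 = a·0 + b·1 (s = 0, t = 1); each new remainder r_{k+1} = r_{k-1} − q_k·r_k inherits s_{k+1} = s_{k-1} − q_k·s_k, t_{k+1} = t_{k-1} − q_k·t_k, so r_k = a·s_k + b·t_k at every step:
  q = 2: r = 70, s = 1 − 2·0 = 1, t = 0 − 2·1 = -2  (check: 480·1 + 205·(-2) = 70)
  q = 2: r = 65, s = 0 − 2·1 = -2, t = 1 − 2·(-2) = 5  (check: 480·(-2) + 205·5 = 65)
  q = 1: r = 5, s = 1 − 1·(-2) = 3, t = -2 − 1·5 = -7  (check: 480·3 + 205·(-7) = 5)
The row with r = 5 (the gcd) gives the Bezout coefficients s = 3, t = -7.
Result: 480 · (3) + 205 · (-7) = 5.

gcd(480, 205) = 5; s = 3, t = -7 (check: 480·3 + 205·(-7) = 5).


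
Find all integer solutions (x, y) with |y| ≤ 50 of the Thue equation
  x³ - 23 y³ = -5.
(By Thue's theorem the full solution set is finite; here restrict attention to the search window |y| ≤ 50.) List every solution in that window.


The equation is x³ - 23y³ = -5. For fixed y, x³ = 23·y³ − 5, so a solution requires the RHS to be a perfect cube.
Strategy: iterate y from -50 to 50, compute RHS = 23·y³ − 5, and check whether it is a (positive or negative) perfect cube.
Check small values of y:
  y = 0: RHS = -5 is not a perfect cube.
  y = 1: RHS = 18 is not a perfect cube.
  y = -1: RHS = -28 is not a perfect cube.
  y = 2: RHS = 179 is not a perfect cube.
  y = -2: RHS = -189 is not a perfect cube.
  y = 3: RHS = 616 is not a perfect cube.
  y = -3: RHS = -626 is not a perfect cube.
Continuing the search up to |y| = 50 finds no solutions either.
No (x, y) in the scanned range satisfies the equation.

No integer solutions with |y| ≤ 50.


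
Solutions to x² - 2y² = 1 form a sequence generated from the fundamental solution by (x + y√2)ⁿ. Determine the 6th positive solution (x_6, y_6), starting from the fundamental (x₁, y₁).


Step 1: Find the fundamental solution (x₁, y₁) of x² - 2y² = 1.
  Expand √2 as a continued fraction. a₀ = ⌊√2⌋ = 1; iterate m_{k+1} = d_k·a_k − m_k, d_{k+1} = (2 − m_{k+1}²)/d_k, a_{k+1} = ⌊(a₀ + m_{k+1})/d_{k+1}⌋ (starting m₀ = 0, d₀ = 1), with convergents p_k = a_k·p_{k-1} + p_{k-2}, q_k = a_k·q_{k-1} + q_{k-2} (p₋₁ = 1, q₋₁ = 0):
  k = 0: a₀ = 1; p₀/q₀ = 1/1; p₀² − 2·q₀² = 1 − 2 = -1.
  k = 1: m = 1, d = 1, a = ⌊(1 + 1)/1⌋ = 2; p/q = (2·1 + 1)/(2·1 + 0) = 3/2; p² − 2·q² = 9 − 8 = 1.
  The first convergent with p² − 2·q² = 1 gives the fundamental solution (x₁, y₁) = (3, 2).
Step 2: Apply the recurrence (x_{n+1}, y_{n+1}) = (x₁x_n + 2y₁y_n, x₁y_n + y₁x_n) repeatedly.
  From (x_1, y_1) = (3, 2): x_2 = 3·3 + 2·2·2 = 17; y_2 = 3·2 + 2·3 = 12.
  From (x_2, y_2) = (17, 12): x_3 = 3·17 + 2·2·12 = 99; y_3 = 3·12 + 2·17 = 70.
  From (x_3, y_3) = (99, 70): x_4 = 3·99 + 2·2·70 = 577; y_4 = 3·70 + 2·99 = 408.
  From (x_4, y_4) = (577, 408): x_5 = 3·577 + 2·2·408 = 3363; y_5 = 3·408 + 2·577 = 2378.
  From (x_5, y_5) = (3363, 2378): x_6 = 3·3363 + 2·2·2378 = 19601; y_6 = 3·2378 + 2·3363 = 13860.
Step 3: Verify x_6² - 2·y_6² = 384199201 - 384199200 = 1 (should be 1). ✓

(x_1, y_1) = (3, 2); (x_6, y_6) = (19601, 13860).


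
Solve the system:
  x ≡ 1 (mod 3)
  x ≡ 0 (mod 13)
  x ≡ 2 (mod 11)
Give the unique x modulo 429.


Moduli 3, 13, 11 are pairwise coprime; by CRT there is a unique solution modulo M = 3 · 13 · 11 = 429.
Solve pairwise, accumulating the modulus:
  Start with x ≡ 1 (mod 3).
  Combine with x ≡ 0 (mod 13): since gcd(3, 13) = 1, we get a unique residue mod 39.
    Write x = 1 + 3·t and substitute into x ≡ 0 (mod 13): 3·t ≡ 0 − 1 = -1 (mod 13).
    Reduce coefficients mod 13: 3·t ≡ 12 (mod 13).
    The inverse of 3 mod 13 is 9 (since 3·9 = 27 = 2·13 + 1), so t ≡ 9·12 = 108 ≡ 4 (mod 13).
    Then x = 1 + 3·4 = 13, valid modulo lcm(3, 13) = 39: x ≡ 13 (mod 39).
  Combine with x ≡ 2 (mod 11): since gcd(39, 11) = 1, we get a unique residue mod 429.
    Write x = 13 + 39·t and substitute into x ≡ 2 (mod 11): 39·t ≡ 2 − 13 = -11 (mod 11).
    Reduce coefficients mod 11: 6·t ≡ 0 (mod 11).
    The inverse of 6 mod 11 is 2 (since 6·2 = 12 = 1·11 + 1), so t ≡ 2·0 = 0 ≡ 0 (mod 11).
    Then x = 13 + 39·0 = 13, valid modulo lcm(39, 11) = 429: x ≡ 13 (mod 429).
Verify: 13 mod 3 = 1 ✓, 13 mod 13 = 0 ✓, 13 mod 11 = 2 ✓.

x ≡ 13 (mod 429).


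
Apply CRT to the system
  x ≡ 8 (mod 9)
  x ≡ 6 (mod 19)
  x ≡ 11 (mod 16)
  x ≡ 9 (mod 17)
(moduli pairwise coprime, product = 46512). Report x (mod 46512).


Product of moduli M = 9 · 19 · 16 · 17 = 46512.
Merge one congruence at a time:
  Start: x ≡ 8 (mod 9).
  Combine with x ≡ 6 (mod 19); new modulus lcm = 171.
    Write x = 8 + 9·t and substitute into x ≡ 6 (mod 19): 9·t ≡ 6 − 8 = -2 (mod 19).
    Reduce coefficients mod 19: 9·t ≡ 17 (mod 19).
    The inverse of 9 mod 19 is 17 (since 9·17 = 153 = 8·19 + 1), so t ≡ 17·17 = 289 ≡ 4 (mod 19).
    Then x = 8 + 9·4 = 44, valid modulo lcm(9, 19) = 171: x ≡ 44 (mod 171).
  Combine with x ≡ 11 (mod 16); new modulus lcm = 2736.
    Write x = 44 + 171·t and substitute into x ≡ 11 (mod 16): 171·t ≡ 11 − 44 = -33 (mod 16).
    Reduce coefficients mod 16: 11·t ≡ 15 (mod 16).
    The inverse of 11 mod 16 is 3 (since 11·3 = 33 = 2·16 + 1), so t ≡ 3·15 = 45 ≡ 13 (mod 16).
    Then x = 44 + 171·13 = 2267, valid modulo lcm(171, 16) = 2736: x ≡ 2267 (mod 2736).
  Combine with x ≡ 9 (mod 17); new modulus lcm = 46512.
    Write x = 2267 + 2736·t and substitute into x ≡ 9 (mod 17): 2736·t ≡ 9 − 2267 = -2258 (mod 17).
    Reduce coefficients mod 17: 16·t ≡ 3 (mod 17).
    The inverse of 16 mod 17 is 16 (since 16·16 = 256 = 15·17 + 1), so t ≡ 16·3 = 48 ≡ 14 (mod 17).
    Then x = 2267 + 2736·14 = 40571, valid modulo lcm(2736, 17) = 46512: x ≡ 40571 (mod 46512).
Verify against each original: 40571 mod 9 = 8, 40571 mod 19 = 6, 40571 mod 16 = 11, 40571 mod 17 = 9.

x ≡ 40571 (mod 46512).


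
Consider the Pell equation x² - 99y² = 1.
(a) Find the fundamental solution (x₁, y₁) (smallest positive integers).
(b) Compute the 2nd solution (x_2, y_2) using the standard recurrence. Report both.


Step 1: Find the fundamental solution (x₁, y₁) of x² - 99y² = 1.
  Expand √99 as a continued fraction. a₀ = ⌊√99⌋ = 9; iterate m_{k+1} = d_k·a_k − m_k, d_{k+1} = (99 − m_{k+1}²)/d_k, a_{k+1} = ⌊(a₀ + m_{k+1})/d_{k+1}⌋ (starting m₀ = 0, d₀ = 1), with convergents p_k = a_k·p_{k-1} + p_{k-2}, q_k = a_k·q_{k-1} + q_{k-2} (p₋₁ = 1, q₋₁ = 0):
  k = 0: a₀ = 9; p₀/q₀ = 9/1; p₀² − 99·q₀² = 81 − 99 = -18.
  k = 1: m = 9, d = 18, a = ⌊(9 + 9)/18⌋ = 1; p/q = (1·9 + 1)/(1·1 + 0) = 10/1; p² − 99·q² = 100 − 99 = 1.
  The first convergent with p² − 99·q² = 1 gives the fundamental solution (x₁, y₁) = (10, 1).
Step 2: Apply the recurrence (x_{n+1}, y_{n+1}) = (x₁x_n + 99y₁y_n, x₁y_n + y₁x_n) repeatedly.
  From (x_1, y_1) = (10, 1): x_2 = 10·10 + 99·1·1 = 199; y_2 = 10·1 + 1·10 = 20.
Step 3: Verify x_2² - 99·y_2² = 39601 - 39600 = 1 (should be 1). ✓

(x_1, y_1) = (10, 1); (x_2, y_2) = (199, 20).


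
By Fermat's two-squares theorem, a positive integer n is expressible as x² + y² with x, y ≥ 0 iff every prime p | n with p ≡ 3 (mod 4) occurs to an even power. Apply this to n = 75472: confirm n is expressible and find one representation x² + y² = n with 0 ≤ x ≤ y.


Step 1: Factor n = 75472 = 2^4 · 53 · 89.
Step 2: Check the mod-4 condition on each prime factor: 2 = 2 (special); 53 ≡ 1 (mod 4), exponent 1; 89 ≡ 1 (mod 4), exponent 1.
All primes ≡ 3 (mod 4) appear to even exponent (or don't appear), so by the two-squares theorem n IS expressible as a sum of two squares.
Step 3: Build a representation. Group n = k² · m with k = 4 and m = 53 · 89 = 4717 (a product of primes ≡ 1 (mod 4)); a representation of m scales to one of n via (k·x)² + (k·y)² = k²(x² + y²). Each prime p ≡ 1 (mod 4) is itself a sum of two squares; find a² by testing p − a² for a perfect square:
  53: 53 − 1² = 52, 53 − 2² = 49 = 7² ⇒ 53 = 2² + 7².
  89: 89 − 1² = 88, 89 − 2² = 85, 89 − 3² = 80, 89 − 4² = 73, 89 − 5² = 64 = 8² ⇒ 89 = 5² + 8².
  Combine using the Brahmagupta–Fibonacci identity (a² + b²)(c² + d²) = (ac − bd)² + (ad + bc)² = (ac + bd)² + (ad − bc)²:
  53 · 89 = 4717: from (2² + 7²)(5² + 8²), take (2·5 − 7·8, 2·8 + 7·5) = (10 − 56, 16 + 35) = (-46, 51); dropping signs (only squares matter) gives (46, 51); check 46² + 51² = 2116 + 2601 = 4717 ✓.
  Scale by k = 4: (4·46, 4·51) = (184, 204).
Step 4: Order so x ≤ y and verify: 184² + 204² = 33856 + 41616 = 75472 = n. ✓

n = 75472 = 184² + 204² (one valid representation with x ≤ y).


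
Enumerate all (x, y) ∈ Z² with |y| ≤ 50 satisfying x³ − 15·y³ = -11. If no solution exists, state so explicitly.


The equation is x³ - 15y³ = -11. For fixed y, x³ = 15·y³ − 11, so a solution requires the RHS to be a perfect cube.
Strategy: iterate y from -50 to 50, compute RHS = 15·y³ − 11, and check whether it is a (positive or negative) perfect cube.
Check small values of y:
  y = 0: RHS = -11 is not a perfect cube.
  y = 1: RHS = 4 is not a perfect cube.
  y = -1: RHS = -26 is not a perfect cube.
  y = 2: RHS = 109 is not a perfect cube.
  y = -2: RHS = -131 is not a perfect cube.
  y = 3: RHS = 394 is not a perfect cube.
  y = -3: RHS = -416 is not a perfect cube.
Continuing the search up to |y| = 50 finds no solutions either.
No (x, y) in the scanned range satisfies the equation.

No integer solutions with |y| ≤ 50.


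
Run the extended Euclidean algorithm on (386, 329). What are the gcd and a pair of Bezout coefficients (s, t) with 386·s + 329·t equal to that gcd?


Euclidean algorithm on (386, 329) — divide until remainder is 0:
  386 = 1 · 329 + 57
  329 = 5 · 57 + 44
  57 = 1 · 44 + 13
  44 = 3 · 13 + 5
  13 = 2 · 5 + 3
  5 = 1 · 3 + 2
  3 = 1 · 2 + 1
  2 = 2 · 1 + 0
gcd(386, 329) = 1.
Track Bezout coefficients alongside the remainders: start with r₀ = 386 = a·1 + b·0 (s = 1, t = 0) and r₁ = 329 = a·0 + b·1 (s = 0, t = 1); each new remainder r_{k+1} = r_{k-1} − q_k·r_k inherits s_{k+1} = s_{k-1} − q_k·s_k, t_{k+1} = t_{k-1} − q_k·t_k, so r_k = a·s_k + b·t_k at every step:
  q = 1: r = 57, s = 1 − 1·0 = 1, t = 0 − 1·1 = -1  (check: 386·1 + 329·(-1) = 57)
  q = 5: r = 44, s = 0 − 5·1 = -5, t = 1 − 5·(-1) = 6  (check: 386·(-5) + 329·6 = 44)
  q = 1: r = 13, s = 1 − 1·(-5) = 6, t = -1 − 1·6 = -7  (check: 386·6 + 329·(-7) = 13)
  q = 3: r = 5, s = -5 − 3·6 = -23, t = 6 − 3·(-7) = 27  (check: 386·(-23) + 329·27 = 5)
  q = 2: r = 3, s = 6 − 2·(-23) = 52, t = -7 − 2·27 = -61  (check: 386·52 + 329·(-61) = 3)
  q = 1: r = 2, s = -23 − 1·52 = -75, t = 27 − 1·(-61) = 88  (check: 386·(-75) + 329·88 = 2)
  q = 1: r = 1, s = 52 − 1·(-75) = 127, t = -61 − 1·88 = -149  (check: 386·127 + 329·(-149) = 1)
The row with r = 1 (the gcd) gives the Bezout coefficients s = 127, t = -149.
Result: 386 · (127) + 329 · (-149) = 1.

gcd(386, 329) = 1; s = 127, t = -149 (check: 386·127 + 329·(-149) = 1).


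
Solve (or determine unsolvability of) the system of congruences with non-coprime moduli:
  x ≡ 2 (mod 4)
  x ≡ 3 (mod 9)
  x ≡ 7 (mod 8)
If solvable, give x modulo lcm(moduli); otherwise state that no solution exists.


Moduli 4, 9, 8 are not pairwise coprime, so CRT works modulo lcm(m_i) when all pairwise compatibility conditions hold.
Pairwise compatibility: gcd(m_i, m_j) must divide a_i - a_j for every pair.
Merge one congruence at a time:
  Start: x ≡ 2 (mod 4).
  Combine with x ≡ 3 (mod 9): gcd(4, 9) = 1; 3 - 2 = 1, which IS divisible by 1, so compatible.
    Write x = 2 + 4·t and substitute into x ≡ 3 (mod 9): 4·t ≡ 3 − 2 = 1 (mod 9).
    The inverse of 4 mod 9 is 7 (since 4·7 = 28 = 3·9 + 1), so t ≡ 7·1 = 7 ≡ 7 (mod 9).
    Then x = 2 + 4·7 = 30, valid modulo lcm(4, 9) = 36: x ≡ 30 (mod 36).
  Combine with x ≡ 7 (mod 8): gcd(36, 8) = 4, and 7 - 30 = -23 is NOT divisible by 4.
    ⇒ system is inconsistent (no integer solution).

No solution (the system is inconsistent).


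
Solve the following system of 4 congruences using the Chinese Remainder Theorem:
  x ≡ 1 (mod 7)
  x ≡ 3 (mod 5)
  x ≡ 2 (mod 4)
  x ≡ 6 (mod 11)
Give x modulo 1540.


Product of moduli M = 7 · 5 · 4 · 11 = 1540.
Merge one congruence at a time:
  Start: x ≡ 1 (mod 7).
  Combine with x ≡ 3 (mod 5); new modulus lcm = 35.
    Write x = 1 + 7·t and substitute into x ≡ 3 (mod 5): 7·t ≡ 3 − 1 = 2 (mod 5).
    Reduce coefficients mod 5: 2·t ≡ 2 (mod 5).
    The inverse of 2 mod 5 is 3 (since 2·3 = 6 = 1·5 + 1), so t ≡ 3·2 = 6 ≡ 1 (mod 5).
    Then x = 1 + 7·1 = 8, valid modulo lcm(7, 5) = 35: x ≡ 8 (mod 35).
  Combine with x ≡ 2 (mod 4); new modulus lcm = 140.
    Write x = 8 + 35·t and substitute into x ≡ 2 (mod 4): 35·t ≡ 2 − 8 = -6 (mod 4).
    Reduce coefficients mod 4: 3·t ≡ 2 (mod 4).
    The inverse of 3 mod 4 is 3 (since 3·3 = 9 = 2·4 + 1), so t ≡ 3·2 = 6 ≡ 2 (mod 4).
    Then x = 8 + 35·2 = 78, valid modulo lcm(35, 4) = 140: x ≡ 78 (mod 140).
  Combine with x ≡ 6 (mod 11); new modulus lcm = 1540.
    Write x = 78 + 140·t and substitute into x ≡ 6 (mod 11): 140·t ≡ 6 − 78 = -72 (mod 11).
    Reduce coefficients mod 11: 8·t ≡ 5 (mod 11).
    The inverse of 8 mod 11 is 7 (since 8·7 = 56 = 5·11 + 1), so t ≡ 7·5 = 35 ≡ 2 (mod 11).
    Then x = 78 + 140·2 = 358, valid modulo lcm(140, 11) = 1540: x ≡ 358 (mod 1540).
Verify against each original: 358 mod 7 = 1, 358 mod 5 = 3, 358 mod 4 = 2, 358 mod 11 = 6.

x ≡ 358 (mod 1540).


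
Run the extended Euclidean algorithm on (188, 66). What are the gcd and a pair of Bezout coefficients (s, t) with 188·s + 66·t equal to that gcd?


Euclidean algorithm on (188, 66) — divide until remainder is 0:
  188 = 2 · 66 + 56
  66 = 1 · 56 + 10
  56 = 5 · 10 + 6
  10 = 1 · 6 + 4
  6 = 1 · 4 + 2
  4 = 2 · 2 + 0
gcd(188, 66) = 2.
Track Bezout coefficients alongside the remainders: start with r₀ = 188 = a·1 + b·0 (s = 1, t = 0) and r₁ = 66 = a·0 + b·1 (s = 0, t = 1); each new remainder r_{k+1} = r_{k-1} − q_k·r_k inherits s_{k+1} = s_{k-1} − q_k·s_k, t_{k+1} = t_{k-1} − q_k·t_k, so r_k = a·s_k + b·t_k at every step:
  q = 2: r = 56, s = 1 − 2·0 = 1, t = 0 − 2·1 = -2  (check: 188·1 + 66·(-2) = 56)
  q = 1: r = 10, s = 0 − 1·1 = -1, t = 1 − 1·(-2) = 3  (check: 188·(-1) + 66·3 = 10)
  q = 5: r = 6, s = 1 − 5·(-1) = 6, t = -2 − 5·3 = -17  (check: 188·6 + 66·(-17) = 6)
  q = 1: r = 4, s = -1 − 1·6 = -7, t = 3 − 1·(-17) = 20  (check: 188·(-7) + 66·20 = 4)
  q = 1: r = 2, s = 6 − 1·(-7) = 13, t = -17 − 1·20 = -37  (check: 188·13 + 66·(-37) = 2)
The row with r = 2 (the gcd) gives the Bezout coefficients s = 13, t = -37.
Result: 188 · (13) + 66 · (-37) = 2.

gcd(188, 66) = 2; s = 13, t = -37 (check: 188·13 + 66·(-37) = 2).


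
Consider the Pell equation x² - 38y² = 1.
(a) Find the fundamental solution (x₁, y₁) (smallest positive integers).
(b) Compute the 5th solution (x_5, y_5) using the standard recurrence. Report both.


Step 1: Find the fundamental solution (x₁, y₁) of x² - 38y² = 1.
  Expand √38 as a continued fraction. a₀ = ⌊√38⌋ = 6; iterate m_{k+1} = d_k·a_k − m_k, d_{k+1} = (38 − m_{k+1}²)/d_k, a_{k+1} = ⌊(a₀ + m_{k+1})/d_{k+1}⌋ (starting m₀ = 0, d₀ = 1), with convergents p_k = a_k·p_{k-1} + p_{k-2}, q_k = a_k·q_{k-1} + q_{k-2} (p₋₁ = 1, q₋₁ = 0):
  k = 0: a₀ = 6; p₀/q₀ = 6/1; p₀² − 38·q₀² = 36 − 38 = -2.
  k = 1: m = 6, d = 2, a = ⌊(6 + 6)/2⌋ = 6; p/q = (6·6 + 1)/(6·1 + 0) = 37/6; p² − 38·q² = 1369 − 1368 = 1.
  The first convergent with p² − 38·q² = 1 gives the fundamental solution (x₁, y₁) = (37, 6).
Step 2: Apply the recurrence (x_{n+1}, y_{n+1}) = (x₁x_n + 38y₁y_n, x₁y_n + y₁x_n) repeatedly.
  From (x_1, y_1) = (37, 6): x_2 = 37·37 + 38·6·6 = 2737; y_2 = 37·6 + 6·37 = 444.
  From (x_2, y_2) = (2737, 444): x_3 = 37·2737 + 38·6·444 = 202501; y_3 = 37·444 + 6·2737 = 32850.
  From (x_3, y_3) = (202501, 32850): x_4 = 37·202501 + 38·6·32850 = 14982337; y_4 = 37·32850 + 6·202501 = 2430456.
  From (x_4, y_4) = (14982337, 2430456): x_5 = 37·14982337 + 38·6·2430456 = 1108490437; y_5 = 37·2430456 + 6·14982337 = 179820894.
Step 3: Verify x_5² - 38·y_5² = 1228751048920450969 - 1228751048920450968 = 1 (should be 1). ✓

(x_1, y_1) = (37, 6); (x_5, y_5) = (1108490437, 179820894).


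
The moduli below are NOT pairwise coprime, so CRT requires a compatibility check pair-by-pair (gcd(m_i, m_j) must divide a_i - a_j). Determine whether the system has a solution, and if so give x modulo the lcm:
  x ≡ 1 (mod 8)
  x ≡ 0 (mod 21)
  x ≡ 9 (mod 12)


Moduli 8, 21, 12 are not pairwise coprime, so CRT works modulo lcm(m_i) when all pairwise compatibility conditions hold.
Pairwise compatibility: gcd(m_i, m_j) must divide a_i - a_j for every pair.
Merge one congruence at a time:
  Start: x ≡ 1 (mod 8).
  Combine with x ≡ 0 (mod 21): gcd(8, 21) = 1; 0 - 1 = -1, which IS divisible by 1, so compatible.
    Write x = 1 + 8·t and substitute into x ≡ 0 (mod 21): 8·t ≡ 0 − 1 = -1 (mod 21).
    Reduce coefficients mod 21: 8·t ≡ 20 (mod 21).
    The inverse of 8 mod 21 is 8 (since 8·8 = 64 = 3·21 + 1), so t ≡ 8·20 = 160 ≡ 13 (mod 21).
    Then x = 1 + 8·13 = 105, valid modulo lcm(8, 21) = 168: x ≡ 105 (mod 168).
  Combine with x ≡ 9 (mod 12): gcd(168, 12) = 12; 9 - 105 = -96, which IS divisible by 12, so compatible.
    Write x = 105 + 168·t and substitute into x ≡ 9 (mod 12): 168·t ≡ 9 − 105 = -96 (mod 12).
    Divide the congruence (and modulus) by g = 12: 14·t ≡ -8 (mod 1).
    Modulo 1 every t works; take t = 0.
    Then x = 105 + 168·0 = 105, valid modulo lcm(168, 12) = 168: x ≡ 105 (mod 168).
Verify: 105 mod 8 = 1, 105 mod 21 = 0, 105 mod 12 = 9.

x ≡ 105 (mod 168).


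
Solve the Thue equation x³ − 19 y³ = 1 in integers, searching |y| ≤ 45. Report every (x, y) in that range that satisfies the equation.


The equation is x³ - 19y³ = 1. For fixed y, x³ = 19·y³ + 1, so a solution requires the RHS to be a perfect cube.
Strategy: iterate y from -45 to 45, compute RHS = 19·y³ + 1, and check whether it is a (positive or negative) perfect cube.
Check small values of y:
  y = 0: RHS = 1 = (1)³ ⇒ x = 1 works.
  y = 1: RHS = 20 is not a perfect cube.
  y = -1: RHS = -18 is not a perfect cube.
  y = 2: RHS = 153 is not a perfect cube.
  y = -2: RHS = -151 is not a perfect cube.
  y = 3: RHS = 514 is not a perfect cube.
  y = -3: RHS = -512 = (-8)³ ⇒ x = -8 works.
Continuing the search up to |y| = 45 finds no further solutions beyond those listed.
Collected solutions: (1, 0), (-8, -3).

Solutions (with |y| ≤ 45): (1, 0), (-8, -3).


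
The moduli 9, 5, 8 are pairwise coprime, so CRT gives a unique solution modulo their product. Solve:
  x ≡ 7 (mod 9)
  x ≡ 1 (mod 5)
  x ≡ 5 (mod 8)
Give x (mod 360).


Moduli 9, 5, 8 are pairwise coprime; by CRT there is a unique solution modulo M = 9 · 5 · 8 = 360.
Solve pairwise, accumulating the modulus:
  Start with x ≡ 7 (mod 9).
  Combine with x ≡ 1 (mod 5): since gcd(9, 5) = 1, we get a unique residue mod 45.
    Write x = 7 + 9·t and substitute into x ≡ 1 (mod 5): 9·t ≡ 1 − 7 = -6 (mod 5).
    Reduce coefficients mod 5: 4·t ≡ 4 (mod 5).
    The inverse of 4 mod 5 is 4 (since 4·4 = 16 = 3·5 + 1), so t ≡ 4·4 = 16 ≡ 1 (mod 5).
    Then x = 7 + 9·1 = 16, valid modulo lcm(9, 5) = 45: x ≡ 16 (mod 45).
  Combine with x ≡ 5 (mod 8): since gcd(45, 8) = 1, we get a unique residue mod 360.
    Write x = 16 + 45·t and substitute into x ≡ 5 (mod 8): 45·t ≡ 5 − 16 = -11 (mod 8).
    Reduce coefficients mod 8: 5·t ≡ 5 (mod 8).
    The inverse of 5 mod 8 is 5 (since 5·5 = 25 = 3·8 + 1), so t ≡ 5·5 = 25 ≡ 1 (mod 8).
    Then x = 16 + 45·1 = 61, valid modulo lcm(45, 8) = 360: x ≡ 61 (mod 360).
Verify: 61 mod 9 = 7 ✓, 61 mod 5 = 1 ✓, 61 mod 8 = 5 ✓.

x ≡ 61 (mod 360).


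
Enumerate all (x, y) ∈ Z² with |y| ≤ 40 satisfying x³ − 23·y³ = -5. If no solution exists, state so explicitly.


The equation is x³ - 23y³ = -5. For fixed y, x³ = 23·y³ − 5, so a solution requires the RHS to be a perfect cube.
Strategy: iterate y from -40 to 40, compute RHS = 23·y³ − 5, and check whether it is a (positive or negative) perfect cube.
Check small values of y:
  y = 0: RHS = -5 is not a perfect cube.
  y = 1: RHS = 18 is not a perfect cube.
  y = -1: RHS = -28 is not a perfect cube.
  y = 2: RHS = 179 is not a perfect cube.
  y = -2: RHS = -189 is not a perfect cube.
  y = 3: RHS = 616 is not a perfect cube.
  y = -3: RHS = -626 is not a perfect cube.
Continuing the search up to |y| = 40 finds no solutions either.
No (x, y) in the scanned range satisfies the equation.

No integer solutions with |y| ≤ 40.


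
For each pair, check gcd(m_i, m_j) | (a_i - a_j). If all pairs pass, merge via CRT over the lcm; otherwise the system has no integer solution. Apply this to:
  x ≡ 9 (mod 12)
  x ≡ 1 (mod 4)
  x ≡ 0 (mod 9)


Moduli 12, 4, 9 are not pairwise coprime, so CRT works modulo lcm(m_i) when all pairwise compatibility conditions hold.
Pairwise compatibility: gcd(m_i, m_j) must divide a_i - a_j for every pair.
Merge one congruence at a time:
  Start: x ≡ 9 (mod 12).
  Combine with x ≡ 1 (mod 4): gcd(12, 4) = 4; 1 - 9 = -8, which IS divisible by 4, so compatible.
    Write x = 9 + 12·t and substitute into x ≡ 1 (mod 4): 12·t ≡ 1 − 9 = -8 (mod 4).
    Divide the congruence (and modulus) by g = 4: 3·t ≡ -2 (mod 1).
    Modulo 1 every t works; take t = 0.
    Then x = 9 + 12·0 = 9, valid modulo lcm(12, 4) = 12: x ≡ 9 (mod 12).
  Combine with x ≡ 0 (mod 9): gcd(12, 9) = 3; 0 - 9 = -9, which IS divisible by 3, so compatible.
    Write x = 9 + 12·t and substitute into x ≡ 0 (mod 9): 12·t ≡ 0 − 9 = -9 (mod 9).
    Divide the congruence (and modulus) by g = 3: 4·t ≡ -3 (mod 3).
    Reduce coefficients mod 3: 1·t ≡ 0 (mod 3).
    So t ≡ 0 (mod 3).
    Then x = 9 + 12·0 = 9, valid modulo lcm(12, 9) = 36: x ≡ 9 (mod 36).
Verify: 9 mod 12 = 9, 9 mod 4 = 1, 9 mod 9 = 0.

x ≡ 9 (mod 36).


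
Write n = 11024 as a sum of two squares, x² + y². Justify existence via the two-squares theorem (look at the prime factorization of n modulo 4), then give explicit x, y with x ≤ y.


Step 1: Factor n = 11024 = 2^4 · 13 · 53.
Step 2: Check the mod-4 condition on each prime factor: 2 = 2 (special); 13 ≡ 1 (mod 4), exponent 1; 53 ≡ 1 (mod 4), exponent 1.
All primes ≡ 3 (mod 4) appear to even exponent (or don't appear), so by the two-squares theorem n IS expressible as a sum of two squares.
Step 3: Build a representation. Group n = k² · m with k = 4 and m = 13 · 53 = 689 (a product of primes ≡ 1 (mod 4)); a representation of m scales to one of n via (k·x)² + (k·y)² = k²(x² + y²). Each prime p ≡ 1 (mod 4) is itself a sum of two squares; find a² by testing p − a² for a perfect square:
  13: 13 − 1² = 12, 13 − 2² = 9 = 3² ⇒ 13 = 2² + 3².
  53: 53 − 1² = 52, 53 − 2² = 49 = 7² ⇒ 53 = 2² + 7².
  Combine using the Brahmagupta–Fibonacci identity (a² + b²)(c² + d²) = (ac − bd)² + (ad + bc)² = (ac + bd)² + (ad − bc)²:
  13 · 53 = 689: from (2² + 3²)(2² + 7²), take (2·2 − 3·7, 2·7 + 3·2) = (4 − 21, 14 + 6) = (-17, 20); dropping signs (only squares matter) gives (17, 20); check 17² + 20² = 289 + 400 = 689 ✓.
  Scale by k = 4: (4·17, 4·20) = (68, 80).
Step 4: Order so x ≤ y and verify: 68² + 80² = 4624 + 6400 = 11024 = n. ✓

n = 11024 = 68² + 80² (one valid representation with x ≤ y).


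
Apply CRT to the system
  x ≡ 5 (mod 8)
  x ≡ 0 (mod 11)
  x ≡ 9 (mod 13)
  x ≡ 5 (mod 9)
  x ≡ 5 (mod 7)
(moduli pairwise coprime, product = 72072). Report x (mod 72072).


Product of moduli M = 8 · 11 · 13 · 9 · 7 = 72072.
Merge one congruence at a time:
  Start: x ≡ 5 (mod 8).
  Combine with x ≡ 0 (mod 11); new modulus lcm = 88.
    Write x = 5 + 8·t and substitute into x ≡ 0 (mod 11): 8·t ≡ 0 − 5 = -5 (mod 11).
    Reduce coefficients mod 11: 8·t ≡ 6 (mod 11).
    The inverse of 8 mod 11 is 7 (since 8·7 = 56 = 5·11 + 1), so t ≡ 7·6 = 42 ≡ 9 (mod 11).
    Then x = 5 + 8·9 = 77, valid modulo lcm(8, 11) = 88: x ≡ 77 (mod 88).
  Combine with x ≡ 9 (mod 13); new modulus lcm = 1144.
    Write x = 77 + 88·t and substitute into x ≡ 9 (mod 13): 88·t ≡ 9 − 77 = -68 (mod 13).
    Reduce coefficients mod 13: 10·t ≡ 10 (mod 13).
    The inverse of 10 mod 13 is 4 (since 10·4 = 40 = 3·13 + 1), so t ≡ 4·10 = 40 ≡ 1 (mod 13).
    Then x = 77 + 88·1 = 165, valid modulo lcm(88, 13) = 1144: x ≡ 165 (mod 1144).
  Combine with x ≡ 5 (mod 9); new modulus lcm = 10296.
    Write x = 165 + 1144·t and substitute into x ≡ 5 (mod 9): 1144·t ≡ 5 − 165 = -160 (mod 9).
    Reduce coefficients mod 9: 1·t ≡ 2 (mod 9).
    So t ≡ 2 (mod 9).
    Then x = 165 + 1144·2 = 2453, valid modulo lcm(1144, 9) = 10296: x ≡ 2453 (mod 10296).
  Combine with x ≡ 5 (mod 7); new modulus lcm = 72072.
    Write x = 2453 + 10296·t and substitute into x ≡ 5 (mod 7): 10296·t ≡ 5 − 2453 = -2448 (mod 7).
    Reduce coefficients mod 7: 6·t ≡ 2 (mod 7).
    The inverse of 6 mod 7 is 6 (since 6·6 = 36 = 5·7 + 1), so t ≡ 6·2 = 12 ≡ 5 (mod 7).
    Then x = 2453 + 10296·5 = 53933, valid modulo lcm(10296, 7) = 72072: x ≡ 53933 (mod 72072).
Verify against each original: 53933 mod 8 = 5, 53933 mod 11 = 0, 53933 mod 13 = 9, 53933 mod 9 = 5, 53933 mod 7 = 5.

x ≡ 53933 (mod 72072).


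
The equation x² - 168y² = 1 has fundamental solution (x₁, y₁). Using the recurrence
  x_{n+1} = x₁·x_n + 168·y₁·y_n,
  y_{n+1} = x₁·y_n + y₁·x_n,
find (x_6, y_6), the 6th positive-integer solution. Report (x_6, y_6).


Step 1: Find the fundamental solution (x₁, y₁) of x² - 168y² = 1.
  Expand √168 as a continued fraction. a₀ = ⌊√168⌋ = 12; iterate m_{k+1} = d_k·a_k − m_k, d_{k+1} = (168 − m_{k+1}²)/d_k, a_{k+1} = ⌊(a₀ + m_{k+1})/d_{k+1}⌋ (starting m₀ = 0, d₀ = 1), with convergents p_k = a_k·p_{k-1} + p_{k-2}, q_k = a_k·q_{k-1} + q_{k-2} (p₋₁ = 1, q₋₁ = 0):
  k = 0: a₀ = 12; p₀/q₀ = 12/1; p₀² − 168·q₀² = 144 − 168 = -24.
  k = 1: m = 12, d = 24, a = ⌊(12 + 12)/24⌋ = 1; p/q = (1·12 + 1)/(1·1 + 0) = 13/1; p² − 168·q² = 169 − 168 = 1.
  The first convergent with p² − 168·q² = 1 gives the fundamental solution (x₁, y₁) = (13, 1).
Step 2: Apply the recurrence (x_{n+1}, y_{n+1}) = (x₁x_n + 168y₁y_n, x₁y_n + y₁x_n) repeatedly.
  From (x_1, y_1) = (13, 1): x_2 = 13·13 + 168·1·1 = 337; y_2 = 13·1 + 1·13 = 26.
  From (x_2, y_2) = (337, 26): x_3 = 13·337 + 168·1·26 = 8749; y_3 = 13·26 + 1·337 = 675.
  From (x_3, y_3) = (8749, 675): x_4 = 13·8749 + 168·1·675 = 227137; y_4 = 13·675 + 1·8749 = 17524.
  From (x_4, y_4) = (227137, 17524): x_5 = 13·227137 + 168·1·17524 = 5896813; y_5 = 13·17524 + 1·227137 = 454949.
  From (x_5, y_5) = (5896813, 454949): x_6 = 13·5896813 + 168·1·454949 = 153090001; y_6 = 13·454949 + 1·5896813 = 11811150.
Step 3: Verify x_6² - 168·y_6² = 23436548406180001 - 23436548406180000 = 1 (should be 1). ✓

(x_1, y_1) = (13, 1); (x_6, y_6) = (153090001, 11811150).


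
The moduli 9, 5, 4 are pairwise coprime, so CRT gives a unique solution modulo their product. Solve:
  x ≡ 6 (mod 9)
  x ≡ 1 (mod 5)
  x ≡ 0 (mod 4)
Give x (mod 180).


Moduli 9, 5, 4 are pairwise coprime; by CRT there is a unique solution modulo M = 9 · 5 · 4 = 180.
Solve pairwise, accumulating the modulus:
  Start with x ≡ 6 (mod 9).
  Combine with x ≡ 1 (mod 5): since gcd(9, 5) = 1, we get a unique residue mod 45.
    Write x = 6 + 9·t and substitute into x ≡ 1 (mod 5): 9·t ≡ 1 − 6 = -5 (mod 5).
    Reduce coefficients mod 5: 4·t ≡ 0 (mod 5).
    The inverse of 4 mod 5 is 4 (since 4·4 = 16 = 3·5 + 1), so t ≡ 4·0 = 0 ≡ 0 (mod 5).
    Then x = 6 + 9·0 = 6, valid modulo lcm(9, 5) = 45: x ≡ 6 (mod 45).
  Combine with x ≡ 0 (mod 4): since gcd(45, 4) = 1, we get a unique residue mod 180.
    Write x = 6 + 45·t and substitute into x ≡ 0 (mod 4): 45·t ≡ 0 − 6 = -6 (mod 4).
    Reduce coefficients mod 4: 1·t ≡ 2 (mod 4).
    So t ≡ 2 (mod 4).
    Then x = 6 + 45·2 = 96, valid modulo lcm(45, 4) = 180: x ≡ 96 (mod 180).
Verify: 96 mod 9 = 6 ✓, 96 mod 5 = 1 ✓, 96 mod 4 = 0 ✓.

x ≡ 96 (mod 180).


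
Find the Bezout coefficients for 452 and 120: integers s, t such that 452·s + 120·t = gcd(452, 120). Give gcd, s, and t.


Euclidean algorithm on (452, 120) — divide until remainder is 0:
  452 = 3 · 120 + 92
  120 = 1 · 92 + 28
  92 = 3 · 28 + 8
  28 = 3 · 8 + 4
  8 = 2 · 4 + 0
gcd(452, 120) = 4.
Track Bezout coefficients alongside the remainders: start with r₀ = 452 = a·1 + b·0 (s = 1, t = 0) and r₁ = 120 = a·0 + b·1 (s = 0, t = 1); each new remainder r_{k+1} = r_{k-1} − q_k·r_k inherits s_{k+1} = s_{k-1} − q_k·s_k, t_{k+1} = t_{k-1} − q_k·t_k, so r_k = a·s_k + b·t_k at every step:
  q = 3: r = 92, s = 1 − 3·0 = 1, t = 0 − 3·1 = -3  (check: 452·1 + 120·(-3) = 92)
  q = 1: r = 28, s = 0 − 1·1 = -1, t = 1 − 1·(-3) = 4  (check: 452·(-1) + 120·4 = 28)
  q = 3: r = 8, s = 1 − 3·(-1) = 4, t = -3 − 3·4 = -15  (check: 452·4 + 120·(-15) = 8)
  q = 3: r = 4, s = -1 − 3·4 = -13, t = 4 − 3·(-15) = 49  (check: 452·(-13) + 120·49 = 4)
The row with r = 4 (the gcd) gives the Bezout coefficients s = -13, t = 49.
Result: 452 · (-13) + 120 · (49) = 4.

gcd(452, 120) = 4; s = -13, t = 49 (check: 452·(-13) + 120·49 = 4).


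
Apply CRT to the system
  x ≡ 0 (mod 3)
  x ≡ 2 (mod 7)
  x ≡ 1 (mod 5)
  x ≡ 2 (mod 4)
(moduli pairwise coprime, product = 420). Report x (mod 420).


Product of moduli M = 3 · 7 · 5 · 4 = 420.
Merge one congruence at a time:
  Start: x ≡ 0 (mod 3).
  Combine with x ≡ 2 (mod 7); new modulus lcm = 21.
    Write x = 0 + 3·t and substitute into x ≡ 2 (mod 7): 3·t ≡ 2 − 0 = 2 (mod 7).
    The inverse of 3 mod 7 is 5 (since 3·5 = 15 = 2·7 + 1), so t ≡ 5·2 = 10 ≡ 3 (mod 7).
    Then x = 0 + 3·3 = 9, valid modulo lcm(3, 7) = 21: x ≡ 9 (mod 21).
  Combine with x ≡ 1 (mod 5); new modulus lcm = 105.
    Write x = 9 + 21·t and substitute into x ≡ 1 (mod 5): 21·t ≡ 1 − 9 = -8 (mod 5).
    Reduce coefficients mod 5: 1·t ≡ 2 (mod 5).
    So t ≡ 2 (mod 5).
    Then x = 9 + 21·2 = 51, valid modulo lcm(21, 5) = 105: x ≡ 51 (mod 105).
  Combine with x ≡ 2 (mod 4); new modulus lcm = 420.
    Write x = 51 + 105·t and substitute into x ≡ 2 (mod 4): 105·t ≡ 2 − 51 = -49 (mod 4).
    Reduce coefficients mod 4: 1·t ≡ 3 (mod 4).
    So t ≡ 3 (mod 4).
    Then x = 51 + 105·3 = 366, valid modulo lcm(105, 4) = 420: x ≡ 366 (mod 420).
Verify against each original: 366 mod 3 = 0, 366 mod 7 = 2, 366 mod 5 = 1, 366 mod 4 = 2.

x ≡ 366 (mod 420).


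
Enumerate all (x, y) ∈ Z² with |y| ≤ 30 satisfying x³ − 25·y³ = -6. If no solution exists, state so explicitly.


The equation is x³ - 25y³ = -6. For fixed y, x³ = 25·y³ − 6, so a solution requires the RHS to be a perfect cube.
Strategy: iterate y from -30 to 30, compute RHS = 25·y³ − 6, and check whether it is a (positive or negative) perfect cube.
Check small values of y:
  y = 0: RHS = -6 is not a perfect cube.
  y = 1: RHS = 19 is not a perfect cube.
  y = -1: RHS = -31 is not a perfect cube.
  y = 2: RHS = 194 is not a perfect cube.
  y = -2: RHS = -206 is not a perfect cube.
  y = 3: RHS = 669 is not a perfect cube.
  y = -3: RHS = -681 is not a perfect cube.
Continuing the search up to |y| = 30 finds no solutions either.
No (x, y) in the scanned range satisfies the equation.

No integer solutions with |y| ≤ 30.


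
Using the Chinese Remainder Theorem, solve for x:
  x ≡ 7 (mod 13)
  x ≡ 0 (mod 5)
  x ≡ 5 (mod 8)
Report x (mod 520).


Moduli 13, 5, 8 are pairwise coprime; by CRT there is a unique solution modulo M = 13 · 5 · 8 = 520.
Solve pairwise, accumulating the modulus:
  Start with x ≡ 7 (mod 13).
  Combine with x ≡ 0 (mod 5): since gcd(13, 5) = 1, we get a unique residue mod 65.
    Write x = 7 + 13·t and substitute into x ≡ 0 (mod 5): 13·t ≡ 0 − 7 = -7 (mod 5).
    Reduce coefficients mod 5: 3·t ≡ 3 (mod 5).
    The inverse of 3 mod 5 is 2 (since 3·2 = 6 = 1·5 + 1), so t ≡ 2·3 = 6 ≡ 1 (mod 5).
    Then x = 7 + 13·1 = 20, valid modulo lcm(13, 5) = 65: x ≡ 20 (mod 65).
  Combine with x ≡ 5 (mod 8): since gcd(65, 8) = 1, we get a unique residue mod 520.
    Write x = 20 + 65·t and substitute into x ≡ 5 (mod 8): 65·t ≡ 5 − 20 = -15 (mod 8).
    Reduce coefficients mod 8: 1·t ≡ 1 (mod 8).
    So t ≡ 1 (mod 8).
    Then x = 20 + 65·1 = 85, valid modulo lcm(65, 8) = 520: x ≡ 85 (mod 520).
Verify: 85 mod 13 = 7 ✓, 85 mod 5 = 0 ✓, 85 mod 8 = 5 ✓.

x ≡ 85 (mod 520).


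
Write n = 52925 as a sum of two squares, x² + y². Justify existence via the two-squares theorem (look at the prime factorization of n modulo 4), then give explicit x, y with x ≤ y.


Step 1: Factor n = 52925 = 5^2 · 29 · 73.
Step 2: Check the mod-4 condition on each prime factor: 5 ≡ 1 (mod 4), exponent 2; 29 ≡ 1 (mod 4), exponent 1; 73 ≡ 1 (mod 4), exponent 1.
All primes ≡ 3 (mod 4) appear to even exponent (or don't appear), so by the two-squares theorem n IS expressible as a sum of two squares.
Step 3: Build a representation. Group n = k² · m with k = 5 and m = 29 · 73 = 2117 (a product of primes ≡ 1 (mod 4)); a representation of m scales to one of n via (k·x)² + (k·y)² = k²(x² + y²). Each prime p ≡ 1 (mod 4) is itself a sum of two squares; find a² by testing p − a² for a perfect square:
  29: 29 − 1² = 28, 29 − 2² = 25 = 5² ⇒ 29 = 2² + 5².
  73: 73 − 1² = 72, 73 − 2² = 69, 73 − 3² = 64 = 8² ⇒ 73 = 3² + 8².
  Combine using the Brahmagupta–Fibonacci identity (a² + b²)(c² + d²) = (ac − bd)² + (ad + bc)² = (ac + bd)² + (ad − bc)²:
  29 · 73 = 2117: from (2² + 5²)(3² + 8²), take (2·3 − 5·8, 2·8 + 5·3) = (6 − 40, 16 + 15) = (-34, 31); dropping signs (only squares matter) gives (34, 31); check 34² + 31² = 1156 + 961 = 2117 ✓.
  Scale by k = 5: (5·34, 5·31) = (170, 155).
Step 4: Order so x ≤ y and verify: 155² + 170² = 24025 + 28900 = 52925 = n. ✓

n = 52925 = 155² + 170² (one valid representation with x ≤ y).
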